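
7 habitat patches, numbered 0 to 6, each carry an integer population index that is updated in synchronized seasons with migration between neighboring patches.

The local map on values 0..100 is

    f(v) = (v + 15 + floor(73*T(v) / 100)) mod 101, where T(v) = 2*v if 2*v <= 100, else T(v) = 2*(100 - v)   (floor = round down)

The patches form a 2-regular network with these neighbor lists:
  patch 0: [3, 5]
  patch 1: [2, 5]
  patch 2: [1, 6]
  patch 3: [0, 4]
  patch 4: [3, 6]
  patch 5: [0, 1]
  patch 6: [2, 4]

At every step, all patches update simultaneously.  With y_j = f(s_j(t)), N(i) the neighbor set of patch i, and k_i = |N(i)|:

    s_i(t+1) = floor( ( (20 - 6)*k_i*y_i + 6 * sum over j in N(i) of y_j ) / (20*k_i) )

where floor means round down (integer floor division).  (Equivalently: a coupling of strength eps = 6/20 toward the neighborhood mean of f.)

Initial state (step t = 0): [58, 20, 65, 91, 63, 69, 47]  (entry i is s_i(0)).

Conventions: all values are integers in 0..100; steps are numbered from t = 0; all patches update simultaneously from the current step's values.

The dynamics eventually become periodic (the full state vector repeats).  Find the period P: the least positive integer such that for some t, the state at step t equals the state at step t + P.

Answer: 4
Key observation: The state at step 29, [34, 34, 34, 34, 34, 34, 34], reappears at step 33 — and no state repeats earlier — so the cycle the system enters has period 4.

Derivation:
t=0: [58, 20, 65, 91, 63, 69, 47]
t=1: [30, 53, 34, 22, 28, 34, 29]
t=2: [86, 53, 86, 73, 81, 87, 87]
t=3: [20, 30, 22, 24, 22, 21, 19]
t=4: [65, 81, 70, 71, 68, 69, 63]
t=5: [29, 23, 26, 27, 28, 27, 29]
t=6: [84, 73, 78, 82, 83, 80, 84]
t=7: [21, 25, 23, 21, 21, 23, 21]
t=8: [66, 74, 71, 66, 66, 71, 66]
t=9: [28, 25, 27, 29, 29, 27, 28]
t=10: [83, 77, 80, 85, 85, 80, 83]
t=11: [21, 23, 22, 20, 20, 22, 21]
t=12: [66, 70, 68, 64, 64, 68, 66]
t=13: [29, 27, 28, 29, 29, 28, 29]
t=14: [85, 81, 83, 86, 86, 83, 85]
t=15: [20, 21, 21, 20, 20, 21, 20]
t=16: [64, 66, 65, 64, 64, 65, 64]
t=17: [30, 29, 29, 30, 30, 29, 30]
t=18: [87, 86, 86, 88, 88, 86, 87]
t=19: [19, 20, 19, 19, 19, 19, 19]
t=20: [61, 63, 61, 61, 61, 61, 61]
t=21: [31, 31, 31, 31, 31, 31, 31]
t=22: [91, 91, 91, 91, 91, 91, 91]
t=23: [18, 18, 18, 18, 18, 18, 18]
t=24: [59, 59, 59, 59, 59, 59, 59]
t=25: [32, 32, 32, 32, 32, 32, 32]
t=26: [93, 93, 93, 93, 93, 93, 93]
t=27: [17, 17, 17, 17, 17, 17, 17]
t=28: [56, 56, 56, 56, 56, 56, 56]
t=29: [34, 34, 34, 34, 34, 34, 34]
t=30: [98, 98, 98, 98, 98, 98, 98]
t=31: [14, 14, 14, 14, 14, 14, 14]
t=32: [49, 49, 49, 49, 49, 49, 49]
t=33: [34, 34, 34, 34, 34, 34, 34]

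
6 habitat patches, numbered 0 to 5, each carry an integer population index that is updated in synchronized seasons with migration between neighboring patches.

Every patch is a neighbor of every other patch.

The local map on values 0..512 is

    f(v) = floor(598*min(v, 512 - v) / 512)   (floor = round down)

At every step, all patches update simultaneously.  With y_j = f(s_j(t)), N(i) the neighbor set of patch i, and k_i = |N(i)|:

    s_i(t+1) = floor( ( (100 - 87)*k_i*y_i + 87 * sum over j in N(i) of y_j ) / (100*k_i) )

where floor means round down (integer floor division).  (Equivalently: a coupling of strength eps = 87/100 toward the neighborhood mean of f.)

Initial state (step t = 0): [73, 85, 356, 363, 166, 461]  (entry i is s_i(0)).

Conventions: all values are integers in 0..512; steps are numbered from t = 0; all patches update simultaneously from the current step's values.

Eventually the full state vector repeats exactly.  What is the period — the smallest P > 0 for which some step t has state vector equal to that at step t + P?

Simulating step by step:
t=0: [73, 85, 356, 363, 166, 461]
t=1: [134, 133, 129, 130, 129, 135]
t=2: [153, 153, 153, 153, 153, 152]
t=3: [177, 177, 177, 177, 177, 177]
t=4: [206, 206, 206, 206, 206, 206]
t=5: [240, 240, 240, 240, 240, 240]
t=6: [280, 280, 280, 280, 280, 280]
t=7: [270, 270, 270, 270, 270, 270]
t=8: [282, 282, 282, 282, 282, 282]
t=9: [268, 268, 268, 268, 268, 268]
t=10: [284, 284, 284, 284, 284, 284]
t=11: [266, 266, 266, 266, 266, 266]
t=12: [287, 287, 287, 287, 287, 287]
t=13: [262, 262, 262, 262, 262, 262]
t=14: [291, 291, 291, 291, 291, 291]
t=15: [258, 258, 258, 258, 258, 258]
t=16: [296, 296, 296, 296, 296, 296]
t=17: [252, 252, 252, 252, 252, 252]
t=18: [294, 294, 294, 294, 294, 294]
t=19: [254, 254, 254, 254, 254, 254]
t=20: [296, 296, 296, 296, 296, 296]

Answer: 4
Key observation: The state at step 16, [296, 296, 296, 296, 296, 296], reappears at step 20 — and no state repeats earlier — so the cycle the system enters has period 4.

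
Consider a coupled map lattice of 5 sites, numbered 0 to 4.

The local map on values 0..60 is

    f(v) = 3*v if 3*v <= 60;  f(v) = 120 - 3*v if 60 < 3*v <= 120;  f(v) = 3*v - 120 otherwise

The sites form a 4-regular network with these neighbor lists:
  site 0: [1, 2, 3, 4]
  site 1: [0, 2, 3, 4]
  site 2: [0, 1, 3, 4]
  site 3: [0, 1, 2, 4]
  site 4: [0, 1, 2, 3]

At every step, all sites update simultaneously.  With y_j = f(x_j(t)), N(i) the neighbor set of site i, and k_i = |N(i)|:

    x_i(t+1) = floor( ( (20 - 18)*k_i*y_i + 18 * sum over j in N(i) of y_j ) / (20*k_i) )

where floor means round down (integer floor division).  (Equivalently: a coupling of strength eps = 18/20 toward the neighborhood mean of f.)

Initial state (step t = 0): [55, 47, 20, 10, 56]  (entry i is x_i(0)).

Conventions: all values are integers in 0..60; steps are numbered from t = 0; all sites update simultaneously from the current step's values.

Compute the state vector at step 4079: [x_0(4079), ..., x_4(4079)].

Simulating step by step:
t=0: [55, 47, 20, 10, 56]
t=1: [40, 43, 38, 42, 39]
t=2: [5, 4, 4, 4, 5]
t=3: [12, 13, 13, 13, 12]
t=4: [38, 37, 37, 37, 38]
t=5: [8, 7, 7, 7, 8]
t=6: [21, 22, 22, 22, 21]
t=7: [54, 55, 55, 55, 54]
t=8: [44, 43, 43, 43, 44]
t=9: [9, 10, 10, 10, 9]
t=10: [29, 28, 28, 28, 29]
t=11: [35, 34, 34, 34, 35]
t=12: [17, 16, 16, 16, 17]
t=13: [48, 49, 49, 49, 48]
t=14: [26, 25, 25, 25, 26]
t=15: [44, 43, 43, 43, 44]

Answer: [17, 16, 16, 16, 17]
Key observation: The state at step 8, [44, 43, 43, 43, 44], reappears at step 15: the system is in a cycle of period 7 from step 8 on.  Therefore the state at step 4079 equals the state at step 8 + ((4079 - 8) mod 7) = 12, which is [17, 16, 16, 16, 17].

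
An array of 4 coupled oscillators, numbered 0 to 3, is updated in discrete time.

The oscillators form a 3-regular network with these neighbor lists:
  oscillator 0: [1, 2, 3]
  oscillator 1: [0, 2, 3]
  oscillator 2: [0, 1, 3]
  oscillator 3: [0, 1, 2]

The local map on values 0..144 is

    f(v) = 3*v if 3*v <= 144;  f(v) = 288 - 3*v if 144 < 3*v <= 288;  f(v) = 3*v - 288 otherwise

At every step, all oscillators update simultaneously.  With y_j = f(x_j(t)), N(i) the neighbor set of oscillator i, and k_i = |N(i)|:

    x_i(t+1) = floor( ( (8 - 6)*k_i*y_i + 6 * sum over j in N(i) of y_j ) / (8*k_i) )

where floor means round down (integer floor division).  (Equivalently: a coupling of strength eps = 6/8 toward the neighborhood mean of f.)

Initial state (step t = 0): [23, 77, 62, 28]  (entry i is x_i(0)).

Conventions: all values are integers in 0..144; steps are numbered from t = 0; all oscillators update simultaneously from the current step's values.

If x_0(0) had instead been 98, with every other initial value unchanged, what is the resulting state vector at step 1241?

Simulating step by step:
t=0: [98, 77, 62, 28]
t=1: [62, 62, 62, 62]
t=2: [102, 102, 102, 102]
t=3: [18, 18, 18, 18]
t=4: [54, 54, 54, 54]
t=5: [126, 126, 126, 126]
t=6: [90, 90, 90, 90]
t=7: [18, 18, 18, 18]

Answer: [126, 126, 126, 126]
Key observation: The state at step 3, [18, 18, 18, 18], reappears at step 7: the system is in a cycle of period 4 from step 3 on.  Therefore the state at step 1241 equals the state at step 3 + ((1241 - 3) mod 4) = 5, which is [126, 126, 126, 126].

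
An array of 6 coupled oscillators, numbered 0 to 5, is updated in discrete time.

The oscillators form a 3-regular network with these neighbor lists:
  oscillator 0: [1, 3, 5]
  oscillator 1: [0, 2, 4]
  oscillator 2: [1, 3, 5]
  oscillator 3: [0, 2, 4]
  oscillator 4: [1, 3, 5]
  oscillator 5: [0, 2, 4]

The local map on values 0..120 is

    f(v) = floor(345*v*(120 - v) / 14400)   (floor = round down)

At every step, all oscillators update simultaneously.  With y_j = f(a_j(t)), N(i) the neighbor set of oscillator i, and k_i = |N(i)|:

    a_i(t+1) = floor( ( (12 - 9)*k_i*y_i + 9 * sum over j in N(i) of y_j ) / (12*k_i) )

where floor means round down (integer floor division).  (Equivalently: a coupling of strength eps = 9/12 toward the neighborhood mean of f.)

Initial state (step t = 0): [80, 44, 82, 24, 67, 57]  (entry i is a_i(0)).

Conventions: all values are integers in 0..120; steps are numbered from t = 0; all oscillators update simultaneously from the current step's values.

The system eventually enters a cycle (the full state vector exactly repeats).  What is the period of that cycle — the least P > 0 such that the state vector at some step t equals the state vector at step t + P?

Simulating step by step:
t=0: [80, 44, 82, 24, 67, 57]
t=1: [74, 78, 73, 72, 76, 80]
t=2: [79, 80, 79, 81, 79, 79]
t=3: [76, 76, 76, 76, 76, 77]
t=4: [79, 80, 79, 80, 79, 79]
t=5: [76, 76, 76, 76, 76, 77]

Answer: 2
Key observation: The state at step 3, [76, 76, 76, 76, 76, 77], reappears at step 5 — and no state repeats earlier — so the cycle the system enters has period 2.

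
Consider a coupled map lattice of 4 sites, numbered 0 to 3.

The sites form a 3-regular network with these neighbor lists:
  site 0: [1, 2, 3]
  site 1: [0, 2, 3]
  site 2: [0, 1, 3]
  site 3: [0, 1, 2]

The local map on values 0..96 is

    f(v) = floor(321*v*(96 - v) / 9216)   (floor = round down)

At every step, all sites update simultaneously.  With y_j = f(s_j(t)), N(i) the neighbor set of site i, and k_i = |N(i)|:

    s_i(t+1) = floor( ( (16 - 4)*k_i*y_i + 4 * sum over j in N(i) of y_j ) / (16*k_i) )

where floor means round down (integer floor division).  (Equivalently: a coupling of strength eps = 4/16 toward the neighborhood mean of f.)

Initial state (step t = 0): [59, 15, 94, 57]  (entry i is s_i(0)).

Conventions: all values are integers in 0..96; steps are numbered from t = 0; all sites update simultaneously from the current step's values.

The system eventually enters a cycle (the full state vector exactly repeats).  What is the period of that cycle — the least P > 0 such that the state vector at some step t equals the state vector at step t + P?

Simulating step by step:
t=0: [59, 15, 94, 57]
t=1: [67, 44, 20, 68]
t=2: [66, 74, 56, 66]
t=3: [67, 59, 74, 67]
t=4: [66, 72, 59, 66]
t=5: [68, 62, 73, 68]
t=6: [65, 70, 60, 65]
t=7: [69, 65, 73, 69]
t=8: [64, 68, 60, 64]
t=9: [70, 67, 73, 70]
t=10: [62, 65, 59, 62]
t=11: [73, 71, 75, 73]
t=12: [57, 59, 55, 57]
t=13: [77, 76, 77, 77]
t=14: [50, 51, 50, 50]
t=15: [79, 79, 79, 79]
t=16: [46, 46, 46, 46]
t=17: [80, 80, 80, 80]
t=18: [44, 44, 44, 44]
t=19: [79, 79, 79, 79]

Answer: 4
Key observation: The state at step 15, [79, 79, 79, 79], reappears at step 19 — and no state repeats earlier — so the cycle the system enters has period 4.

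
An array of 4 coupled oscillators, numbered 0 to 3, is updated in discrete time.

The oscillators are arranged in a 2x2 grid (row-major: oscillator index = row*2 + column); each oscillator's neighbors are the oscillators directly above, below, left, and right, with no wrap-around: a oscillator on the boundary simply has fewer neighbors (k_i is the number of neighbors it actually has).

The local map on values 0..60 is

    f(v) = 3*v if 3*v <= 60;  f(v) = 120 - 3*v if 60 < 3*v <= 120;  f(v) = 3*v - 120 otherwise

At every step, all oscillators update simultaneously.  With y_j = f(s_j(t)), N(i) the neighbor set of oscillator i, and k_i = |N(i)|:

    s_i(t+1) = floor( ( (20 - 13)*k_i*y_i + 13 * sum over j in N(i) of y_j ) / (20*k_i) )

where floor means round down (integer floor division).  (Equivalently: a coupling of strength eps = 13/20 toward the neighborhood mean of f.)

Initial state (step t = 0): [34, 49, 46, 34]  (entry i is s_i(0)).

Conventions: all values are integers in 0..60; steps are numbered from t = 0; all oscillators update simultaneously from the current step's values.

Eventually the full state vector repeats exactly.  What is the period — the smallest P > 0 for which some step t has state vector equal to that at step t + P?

Simulating step by step:
t=0: [34, 49, 46, 34]
t=1: [20, 21, 18, 20]
t=2: [57, 58, 57, 57]
t=3: [51, 52, 51, 51]
t=4: [33, 34, 33, 33]
t=5: [20, 19, 21, 20]
t=6: [58, 58, 58, 58]
t=7: [54, 54, 54, 54]
t=8: [42, 42, 42, 42]
t=9: [6, 6, 6, 6]
t=10: [18, 18, 18, 18]
t=11: [54, 54, 54, 54]

Answer: 4
Key observation: The state at step 7, [54, 54, 54, 54], reappears at step 11 — and no state repeats earlier — so the cycle the system enters has period 4.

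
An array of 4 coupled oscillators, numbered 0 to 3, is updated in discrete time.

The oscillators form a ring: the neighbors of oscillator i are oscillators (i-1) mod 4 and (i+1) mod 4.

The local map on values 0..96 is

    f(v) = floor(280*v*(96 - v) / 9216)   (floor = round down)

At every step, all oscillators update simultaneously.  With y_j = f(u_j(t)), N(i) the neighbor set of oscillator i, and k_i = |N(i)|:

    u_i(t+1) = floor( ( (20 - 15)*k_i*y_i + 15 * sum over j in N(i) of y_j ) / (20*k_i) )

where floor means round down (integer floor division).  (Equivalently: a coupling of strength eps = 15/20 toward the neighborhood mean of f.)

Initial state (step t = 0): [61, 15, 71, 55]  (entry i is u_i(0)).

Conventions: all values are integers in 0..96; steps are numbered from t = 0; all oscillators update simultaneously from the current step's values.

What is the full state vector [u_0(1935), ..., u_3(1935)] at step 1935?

Answer: [62, 62, 62, 62]
Key observation: The state at step 8, [64, 64, 64, 64], reappears at step 10: the system is in a cycle of period 2 from step 8 on.  Therefore the state at step 1935 equals the state at step 8 + ((1935 - 8) mod 2) = 9, which is [62, 62, 62, 62].

Derivation:
t=0: [61, 15, 71, 55]
t=1: [55, 52, 52, 60]
t=2: [67, 68, 67, 67]
t=3: [58, 58, 58, 59]
t=4: [66, 66, 66, 66]
t=5: [60, 60, 60, 60]
t=6: [65, 65, 65, 65]
t=7: [61, 61, 61, 61]
t=8: [64, 64, 64, 64]
t=9: [62, 62, 62, 62]
t=10: [64, 64, 64, 64]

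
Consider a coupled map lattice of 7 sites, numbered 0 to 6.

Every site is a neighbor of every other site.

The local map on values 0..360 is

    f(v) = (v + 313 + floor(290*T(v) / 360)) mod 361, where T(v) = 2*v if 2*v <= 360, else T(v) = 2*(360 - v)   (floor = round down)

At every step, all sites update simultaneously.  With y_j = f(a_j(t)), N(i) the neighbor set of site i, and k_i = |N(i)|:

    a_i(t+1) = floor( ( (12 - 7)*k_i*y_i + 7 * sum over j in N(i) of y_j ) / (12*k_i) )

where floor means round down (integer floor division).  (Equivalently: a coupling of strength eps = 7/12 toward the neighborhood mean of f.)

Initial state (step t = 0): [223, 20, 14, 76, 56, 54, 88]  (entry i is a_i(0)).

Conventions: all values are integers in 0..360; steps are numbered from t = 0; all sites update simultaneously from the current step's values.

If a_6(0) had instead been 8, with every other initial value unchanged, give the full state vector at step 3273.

Answer: [201, 201, 132, 132, 201, 201, 132]
Key observation: The state at step 14, [120, 120, 199, 199, 120, 120, 199], reappears at step 18: the system is in a cycle of period 4 from step 14 on.  Therefore the state at step 3273 equals the state at step 14 + ((3273 - 14) mod 4) = 17, which is [201, 201, 132, 132, 201, 201, 132].

Derivation:
t=0: [223, 20, 14, 76, 56, 54, 8]
t=1: [114, 104, 214, 151, 134, 132, 209]
t=2: [225, 216, 158, 256, 241, 240, 159]
t=3: [24, 26, 14, 18, 21, 21, 15]
t=4: [112, 113, 219, 222, 109, 109, 219]
t=5: [182, 183, 116, 115, 179, 179, 116]
t=6: [115, 115, 177, 177, 115, 115, 177]
t=7: [193, 193, 130, 130, 193, 193, 130]
t=8: [122, 122, 198, 198, 122, 122, 198]
t=9: [205, 205, 135, 135, 205, 205, 135]
t=10: [120, 120, 203, 203, 120, 120, 203]
t=11: [201, 201, 131, 131, 201, 201, 131]
t=12: [119, 119, 198, 198, 119, 119, 198]
t=13: [200, 200, 132, 132, 200, 200, 132]
t=14: [120, 120, 199, 199, 120, 120, 199]
t=15: [202, 202, 133, 133, 202, 202, 133]
t=16: [120, 120, 201, 201, 120, 120, 201]
t=17: [201, 201, 132, 132, 201, 201, 132]
t=18: [120, 120, 199, 199, 120, 120, 199]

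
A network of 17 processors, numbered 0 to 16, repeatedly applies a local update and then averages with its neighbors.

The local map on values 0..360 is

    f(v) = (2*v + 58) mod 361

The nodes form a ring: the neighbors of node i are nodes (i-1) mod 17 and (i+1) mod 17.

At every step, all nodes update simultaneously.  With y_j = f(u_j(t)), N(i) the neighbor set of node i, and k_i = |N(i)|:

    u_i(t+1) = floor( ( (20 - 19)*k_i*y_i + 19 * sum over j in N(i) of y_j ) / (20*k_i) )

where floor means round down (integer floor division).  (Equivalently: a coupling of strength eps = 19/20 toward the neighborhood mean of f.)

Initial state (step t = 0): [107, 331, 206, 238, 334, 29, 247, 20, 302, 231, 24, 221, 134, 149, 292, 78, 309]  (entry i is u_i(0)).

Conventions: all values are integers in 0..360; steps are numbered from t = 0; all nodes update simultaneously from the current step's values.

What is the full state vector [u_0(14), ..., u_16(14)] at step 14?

Simulating step by step:
t=0: [107, 331, 206, 238, 334, 29, 247, 20, 302, 231, 24, 221, 134, 149, 292, 78, 309]
t=1: [333, 198, 258, 62, 137, 98, 111, 238, 137, 201, 146, 212, 251, 306, 284, 293, 246]
t=2: [134, 106, 141, 267, 223, 303, 216, 299, 145, 328, 122, 266, 214, 235, 294, 229, 144]
t=3: [308, 329, 254, 240, 260, 144, 290, 241, 325, 326, 291, 214, 194, 203, 167, 307, 245]
t=4: [273, 263, 262, 209, 259, 251, 263, 305, 268, 314, 239, 179, 112, 60, 198, 119, 305]
t=5: [263, 231, 171, 212, 159, 218, 251, 231, 311, 210, 189, 219, 124, 187, 229, 204, 271]
t=6: [200, 132, 134, 31, 121, 108, 148, 254, 147, 193, 123, 187, 113, 222, 91, 192, 167]
t=7: [172, 217, 226, 303, 202, 324, 245, 345, 154, 315, 88, 282, 114, 255, 117, 132, 86]
t=8: [173, 96, 213, 133, 312, 154, 185, 92, 167, 129, 291, 260, 236, 284, 265, 264, 183]
t=9: [150, 91, 278, 227, 172, 184, 120, 58, 266, 163, 267, 223, 237, 201, 244, 149, 130]
t=10: [282, 302, 198, 147, 104, 164, 128, 259, 105, 219, 90, 198, 123, 174, 225, 256, 355]
t=11: [177, 183, 314, 188, 192, 276, 129, 287, 179, 247, 120, 262, 80, 216, 128, 102, 225]
t=12: [102, 181, 80, 196, 157, 201, 262, 189, 222, 177, 210, 256, 177, 259, 201, 232, 156]
t=13: [45, 230, 81, 113, 89, 115, 93, 175, 66, 125, 129, 90, 203, 82, 183, 59, 201]
t=14: [129, 182, 220, 230, 283, 242, 171, 208, 178, 255, 275, 210, 223, 89, 192, 85, 158]

Answer: [129, 182, 220, 230, 283, 242, 171, 208, 178, 255, 275, 210, 223, 89, 192, 85, 158]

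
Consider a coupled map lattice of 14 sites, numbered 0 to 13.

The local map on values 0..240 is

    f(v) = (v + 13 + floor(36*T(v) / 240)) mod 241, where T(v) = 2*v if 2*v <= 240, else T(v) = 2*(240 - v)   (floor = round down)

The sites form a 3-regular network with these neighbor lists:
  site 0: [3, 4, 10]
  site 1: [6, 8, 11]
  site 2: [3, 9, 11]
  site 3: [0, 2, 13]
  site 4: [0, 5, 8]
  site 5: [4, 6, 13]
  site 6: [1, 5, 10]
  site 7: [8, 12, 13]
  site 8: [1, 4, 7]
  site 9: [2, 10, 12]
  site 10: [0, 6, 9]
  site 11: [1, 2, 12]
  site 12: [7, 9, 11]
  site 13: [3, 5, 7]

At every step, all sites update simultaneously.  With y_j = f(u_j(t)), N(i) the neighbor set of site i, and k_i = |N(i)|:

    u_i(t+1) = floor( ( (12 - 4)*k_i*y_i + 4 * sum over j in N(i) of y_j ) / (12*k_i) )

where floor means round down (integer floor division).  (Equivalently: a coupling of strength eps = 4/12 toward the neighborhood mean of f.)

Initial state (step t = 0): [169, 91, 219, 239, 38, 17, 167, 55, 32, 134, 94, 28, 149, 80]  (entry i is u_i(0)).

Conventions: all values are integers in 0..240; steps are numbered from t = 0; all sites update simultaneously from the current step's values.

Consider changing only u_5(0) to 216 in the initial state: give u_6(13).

Answer: u_6(13) = 203
Key observation: This trace re-runs the system from the modified initial state.

Derivation:
t=0: [169, 91, 219, 239, 38, 216, 167, 55, 32, 134, 94, 28, 149, 80]
t=1: [158, 121, 185, 69, 96, 199, 189, 96, 66, 181, 154, 94, 160, 114]
t=2: [177, 162, 192, 131, 148, 206, 209, 142, 114, 207, 197, 154, 185, 158]
t=3: [203, 196, 212, 186, 191, 220, 226, 186, 170, 225, 222, 198, 209, 195]
t=4: [226, 195, 204, 219, 219, 208, 79, 216, 208, 78, 185, 224, 202, 221]
t=5: [78, 185, 190, 210, 210, 219, 150, 234, 230, 150, 168, 74, 189, 237]
t=6: [150, 176, 204, 192, 194, 206, 199, 30, 53, 197, 189, 144, 178, 59]
t=7: [199, 193, 220, 202, 202, 211, 222, 76, 107, 220, 215, 194, 190, 114]
t=8: [225, 214, 235, 220, 218, 224, 236, 133, 163, 236, 234, 221, 208, 170]
t=9: [54, 205, 59, 183, 180, 50, 32, 189, 204, 33, 6, 211, 200, 182]
t=10: [104, 209, 114, 184, 183, 105, 72, 218, 224, 73, 34, 214, 206, 197]
t=11: [152, 191, 168, 201, 175, 159, 119, 208, 75, 121, 78, 225, 216, 214]
t=12: [188, 176, 178, 219, 193, 198, 170, 217, 146, 174, 134, 73, 201, 228]
t=13: [214, 194, 200, 206, 216, 196, 203, 203, 198, 205, 188, 142, 211, 79]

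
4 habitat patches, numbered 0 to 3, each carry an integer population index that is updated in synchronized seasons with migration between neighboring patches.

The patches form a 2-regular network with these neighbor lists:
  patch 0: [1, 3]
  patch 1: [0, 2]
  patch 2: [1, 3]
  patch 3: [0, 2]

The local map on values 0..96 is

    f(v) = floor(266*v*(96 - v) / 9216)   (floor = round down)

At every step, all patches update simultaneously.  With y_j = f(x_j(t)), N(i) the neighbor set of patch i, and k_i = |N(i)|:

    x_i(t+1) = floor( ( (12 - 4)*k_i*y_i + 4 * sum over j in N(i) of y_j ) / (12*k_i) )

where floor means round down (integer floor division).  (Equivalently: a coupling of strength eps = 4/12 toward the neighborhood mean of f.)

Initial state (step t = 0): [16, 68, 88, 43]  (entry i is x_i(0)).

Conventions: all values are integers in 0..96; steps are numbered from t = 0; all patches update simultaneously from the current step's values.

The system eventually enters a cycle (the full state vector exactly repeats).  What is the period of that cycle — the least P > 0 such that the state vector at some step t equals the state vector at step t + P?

Answer: 2
Key observation: The state at step 5, [60, 60, 60, 60], reappears at step 7 — and no state repeats earlier — so the cycle the system enters has period 2.

Derivation:
t=0: [16, 68, 88, 43]
t=1: [43, 45, 33, 52]
t=2: [65, 64, 62, 64]
t=3: [58, 59, 59, 59]
t=4: [63, 63, 63, 63]
t=5: [60, 60, 60, 60]
t=6: [62, 62, 62, 62]
t=7: [60, 60, 60, 60]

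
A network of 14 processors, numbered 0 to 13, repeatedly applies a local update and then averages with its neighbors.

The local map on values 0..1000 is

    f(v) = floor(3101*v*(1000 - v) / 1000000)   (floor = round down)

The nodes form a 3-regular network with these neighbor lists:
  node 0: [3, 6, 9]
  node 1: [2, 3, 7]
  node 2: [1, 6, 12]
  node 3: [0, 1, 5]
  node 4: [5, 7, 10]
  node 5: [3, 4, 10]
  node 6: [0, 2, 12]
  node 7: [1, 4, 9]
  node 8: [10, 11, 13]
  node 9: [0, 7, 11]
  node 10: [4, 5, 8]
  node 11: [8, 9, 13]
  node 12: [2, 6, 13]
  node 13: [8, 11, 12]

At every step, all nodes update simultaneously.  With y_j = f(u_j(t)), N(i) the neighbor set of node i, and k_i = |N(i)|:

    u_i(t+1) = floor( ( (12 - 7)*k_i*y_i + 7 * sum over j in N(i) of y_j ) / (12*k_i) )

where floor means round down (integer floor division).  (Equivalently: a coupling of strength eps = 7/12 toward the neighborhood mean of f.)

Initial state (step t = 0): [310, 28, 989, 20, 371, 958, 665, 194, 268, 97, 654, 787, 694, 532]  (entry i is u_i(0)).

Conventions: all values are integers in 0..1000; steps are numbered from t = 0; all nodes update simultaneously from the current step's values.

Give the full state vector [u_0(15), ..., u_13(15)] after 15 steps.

Answer: [609, 613, 612, 611, 604, 605, 611, 608, 593, 603, 600, 594, 606, 595]

Derivation:
t=0: [310, 28, 989, 20, 371, 958, 665, 194, 268, 97, 654, 787, 694, 532]
t=1: [474, 147, 292, 194, 555, 340, 550, 411, 640, 436, 575, 537, 564, 668]
t=2: [713, 526, 639, 562, 746, 679, 742, 684, 728, 763, 738, 741, 724, 723]
t=3: [636, 739, 683, 722, 622, 660, 629, 652, 608, 602, 614, 596, 633, 614]
t=4: [704, 637, 676, 650, 718, 695, 711, 695, 738, 730, 726, 741, 713, 734]
t=5: [648, 695, 669, 686, 636, 652, 646, 653, 602, 623, 622, 600, 637, 607]
t=6: [703, 673, 690, 679, 713, 703, 705, 701, 739, 721, 724, 739, 713, 736]
t=7: [647, 670, 657, 665, 636, 644, 646, 647, 602, 627, 623, 603, 635, 606]
t=8: [708, 692, 701, 696, 716, 710, 708, 708, 738, 721, 725, 738, 716, 736]
t=9: [640, 653, 645, 650, 631, 636, 640, 639, 603, 625, 620, 604, 630, 606]
t=10: [714, 706, 711, 708, 721, 718, 714, 715, 739, 724, 728, 738, 721, 737]
t=11: [631, 639, 634, 637, 623, 626, 631, 629, 601, 620, 615, 603, 623, 604]
t=12: [722, 717, 720, 719, 727, 726, 722, 723, 740, 729, 733, 739, 727, 739]
t=13: [620, 626, 623, 623, 614, 615, 621, 619, 598, 612, 607, 600, 615, 600]
t=14: [730, 727, 728, 729, 734, 733, 729, 731, 743, 735, 738, 742, 733, 742]
t=15: [609, 613, 612, 611, 604, 605, 611, 608, 593, 603, 600, 594, 606, 595]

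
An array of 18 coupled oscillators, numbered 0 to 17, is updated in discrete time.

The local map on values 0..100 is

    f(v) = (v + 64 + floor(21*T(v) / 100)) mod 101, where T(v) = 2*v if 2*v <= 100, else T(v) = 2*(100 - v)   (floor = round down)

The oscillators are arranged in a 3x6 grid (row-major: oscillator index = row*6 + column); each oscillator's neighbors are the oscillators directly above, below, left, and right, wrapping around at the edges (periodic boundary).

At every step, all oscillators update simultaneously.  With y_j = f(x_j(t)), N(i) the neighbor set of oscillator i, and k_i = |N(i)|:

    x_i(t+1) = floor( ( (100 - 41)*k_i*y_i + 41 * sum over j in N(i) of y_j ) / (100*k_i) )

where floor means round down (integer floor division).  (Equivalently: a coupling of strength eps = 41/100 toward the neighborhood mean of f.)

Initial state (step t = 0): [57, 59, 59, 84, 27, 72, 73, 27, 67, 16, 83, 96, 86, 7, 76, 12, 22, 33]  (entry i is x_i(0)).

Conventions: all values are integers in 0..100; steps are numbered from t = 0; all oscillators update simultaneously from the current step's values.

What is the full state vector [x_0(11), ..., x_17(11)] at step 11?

Answer: [86, 86, 50, 83, 38, 82, 85, 76, 28, 79, 39, 82, 83, 83, 48, 87, 71, 82]

Derivation:
t=0: [57, 59, 59, 84, 27, 72, 73, 27, 67, 16, 83, 96, 86, 7, 76, 12, 22, 33]
t=1: [41, 38, 41, 52, 25, 38, 43, 21, 43, 74, 56, 51, 48, 57, 53, 76, 70, 31]
t=2: [21, 27, 23, 42, 72, 25, 32, 65, 34, 42, 44, 28, 27, 40, 34, 45, 46, 17]
t=3: [66, 26, 61, 32, 44, 81, 18, 28, 24, 21, 24, 23, 21, 16, 22, 23, 35, 65]
t=4: [59, 76, 54, 30, 32, 51, 76, 39, 81, 85, 80, 85, 81, 80, 88, 77, 33, 50]
t=5: [41, 43, 37, 18, 14, 33, 45, 31, 46, 47, 42, 49, 47, 47, 52, 41, 19, 35]
t=6: [21, 21, 26, 67, 70, 20, 24, 15, 25, 33, 36, 25, 26, 26, 30, 37, 67, 23]
t=7: [94, 93, 83, 42, 46, 88, 96, 90, 78, 22, 28, 89, 98, 88, 35, 19, 42, 90]
t=8: [58, 57, 45, 40, 26, 53, 59, 56, 51, 72, 21, 50, 59, 52, 32, 68, 31, 53]
t=9: [37, 36, 25, 33, 74, 41, 38, 36, 32, 46, 74, 40, 38, 33, 18, 34, 32, 32]
t=10: [15, 22, 70, 24, 36, 21, 16, 13, 28, 24, 38, 20, 14, 18, 65, 20, 16, 11]
t=11: [86, 86, 50, 83, 38, 82, 85, 76, 28, 79, 39, 82, 83, 83, 48, 87, 71, 82]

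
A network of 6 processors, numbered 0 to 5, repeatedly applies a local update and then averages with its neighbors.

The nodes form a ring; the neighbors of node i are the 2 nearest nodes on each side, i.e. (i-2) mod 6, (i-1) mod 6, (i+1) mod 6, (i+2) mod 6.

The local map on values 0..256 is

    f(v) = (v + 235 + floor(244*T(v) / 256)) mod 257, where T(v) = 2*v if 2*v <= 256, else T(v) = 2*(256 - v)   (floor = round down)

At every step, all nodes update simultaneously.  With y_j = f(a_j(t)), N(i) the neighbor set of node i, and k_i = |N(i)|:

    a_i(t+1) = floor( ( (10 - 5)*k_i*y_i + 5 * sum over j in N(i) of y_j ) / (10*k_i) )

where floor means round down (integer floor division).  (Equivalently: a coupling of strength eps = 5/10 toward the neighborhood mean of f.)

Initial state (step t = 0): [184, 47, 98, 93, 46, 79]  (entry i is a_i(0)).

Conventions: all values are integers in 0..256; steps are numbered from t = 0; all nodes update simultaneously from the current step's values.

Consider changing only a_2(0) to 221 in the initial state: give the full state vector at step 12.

Simulating step by step:
t=0: [184, 47, 221, 93, 46, 79]
t=1: [76, 120, 68, 179, 118, 167]
t=2: [144, 94, 134, 68, 91, 75]
t=3: [135, 192, 136, 184, 187, 190]
t=4: [67, 48, 67, 45, 50, 43]
t=5: [150, 127, 151, 118, 130, 116]
t=6: [75, 78, 75, 70, 78, 68]
t=7: [194, 195, 195, 187, 195, 185]
t=8: [33, 34, 33, 36, 34, 37]
t=9: [75, 77, 74, 79, 77, 80]
t=10: [198, 201, 197, 204, 201, 205]
t=11: [27, 26, 28, 25, 26, 24]
t=12: [54, 53, 56, 51, 53, 50]

Answer: [54, 53, 56, 51, 53, 50]
Key observation: This trace re-runs the system from the modified initial state.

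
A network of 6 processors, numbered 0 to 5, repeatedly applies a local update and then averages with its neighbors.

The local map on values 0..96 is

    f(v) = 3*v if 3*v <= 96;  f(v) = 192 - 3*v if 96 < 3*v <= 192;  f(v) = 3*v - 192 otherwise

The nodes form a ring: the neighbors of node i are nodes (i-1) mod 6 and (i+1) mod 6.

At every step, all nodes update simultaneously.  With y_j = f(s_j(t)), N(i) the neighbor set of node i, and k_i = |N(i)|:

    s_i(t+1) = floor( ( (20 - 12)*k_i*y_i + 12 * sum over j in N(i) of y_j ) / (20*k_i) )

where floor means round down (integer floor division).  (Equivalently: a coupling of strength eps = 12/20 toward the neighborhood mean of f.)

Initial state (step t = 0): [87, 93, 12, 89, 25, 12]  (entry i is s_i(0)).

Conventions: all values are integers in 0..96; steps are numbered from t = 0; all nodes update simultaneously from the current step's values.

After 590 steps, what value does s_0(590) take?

Simulating step by step:
t=0: [87, 93, 12, 89, 25, 12]
t=1: [64, 66, 63, 63, 63, 57]
t=2: [8, 3, 3, 3, 8, 9]
t=3: [20, 13, 9, 13, 20, 25]
t=4: [58, 41, 34, 41, 58, 66]
t=5: [29, 60, 77, 60, 29, 13]
t=6: [50, 42, 22, 42, 50, 67]
t=7: [39, 58, 66, 58, 39, 28]
t=8: [60, 31, 13, 31, 60, 78]
t=9: [45, 52, 71, 52, 45, 24]
t=10: [55, 37, 30, 37, 55, 63]
t=11: [36, 67, 84, 67, 36, 17]
t=12: [51, 46, 29, 46, 51, 70]
t=13: [37, 59, 67, 59, 37, 30]
t=14: [63, 33, 12, 33, 63, 84]
t=15: [47, 48, 70, 48, 47, 25]
t=16: [57, 39, 36, 39, 57, 60]
t=17: [34, 61, 78, 61, 34, 17]
t=18: [54, 43, 22, 43, 54, 74]
t=19: [39, 54, 64, 54, 39, 30]
t=20: [66, 34, 18, 34, 66, 81]
t=21: [44, 54, 75, 54, 44, 24]
t=22: [54, 39, 31, 39, 54, 64]
t=23: [34, 66, 82, 66, 34, 18]
t=24: [54, 45, 25, 45, 54, 75]
t=25: [39, 54, 64, 54, 39, 31]
t=26: [66, 34, 18, 34, 66, 82]
t=27: [45, 54, 75, 54, 45, 25]
t=28: [54, 39, 31, 39, 54, 64]

Answer: s_0(590) = 66
Key observation: The state at step 22, [54, 39, 31, 39, 54, 64], reappears at step 28: the system is in a cycle of period 6 from step 22 on.  Therefore the state at step 590 equals the state at step 22 + ((590 - 22) mod 6) = 26, which is [66, 34, 18, 34, 66, 82].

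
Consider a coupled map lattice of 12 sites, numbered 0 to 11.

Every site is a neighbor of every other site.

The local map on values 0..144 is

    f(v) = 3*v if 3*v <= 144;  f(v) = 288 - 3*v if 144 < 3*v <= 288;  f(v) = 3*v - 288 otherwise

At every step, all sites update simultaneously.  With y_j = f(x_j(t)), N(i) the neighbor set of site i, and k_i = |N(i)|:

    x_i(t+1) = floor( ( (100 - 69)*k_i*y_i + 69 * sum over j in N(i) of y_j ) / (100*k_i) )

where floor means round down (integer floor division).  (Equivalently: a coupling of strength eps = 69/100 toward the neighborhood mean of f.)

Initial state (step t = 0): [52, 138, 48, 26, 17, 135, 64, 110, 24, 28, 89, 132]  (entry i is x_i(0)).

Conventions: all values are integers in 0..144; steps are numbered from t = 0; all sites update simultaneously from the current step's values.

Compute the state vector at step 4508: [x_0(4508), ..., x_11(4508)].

Simulating step by step:
t=0: [52, 138, 48, 26, 17, 135, 64, 110, 24, 28, 89, 132]
t=1: [99, 98, 102, 86, 79, 96, 90, 77, 84, 87, 72, 93]
t=2: [23, 22, 25, 28, 33, 20, 25, 34, 29, 27, 38, 23]
t=3: [78, 77, 80, 82, 86, 76, 80, 86, 83, 81, 89, 78]
t=4: [46, 47, 44, 43, 40, 47, 44, 40, 42, 44, 38, 46]
t=5: [132, 132, 130, 129, 127, 132, 130, 127, 129, 130, 126, 132]
t=6: [102, 102, 101, 100, 99, 102, 101, 99, 100, 101, 98, 102]
t=7: [14, 14, 14, 13, 12, 14, 14, 12, 13, 14, 11, 14]
t=8: [40, 40, 40, 39, 38, 40, 40, 38, 39, 40, 38, 40]
t=9: [118, 118, 118, 117, 117, 118, 118, 117, 117, 118, 117, 118]
t=10: [65, 65, 65, 64, 64, 65, 65, 64, 64, 65, 64, 65]
t=11: [93, 93, 93, 94, 94, 93, 93, 94, 94, 93, 94, 93]
t=12: [8, 8, 8, 7, 7, 8, 8, 7, 7, 8, 7, 8]
t=13: [23, 23, 23, 22, 22, 23, 23, 22, 22, 23, 22, 23]
t=14: [68, 68, 68, 67, 67, 68, 68, 67, 67, 68, 67, 68]
t=15: [84, 84, 84, 85, 85, 84, 84, 85, 85, 84, 85, 84]
t=16: [35, 35, 35, 34, 34, 35, 35, 34, 34, 35, 34, 35]
t=17: [104, 104, 104, 103, 103, 104, 104, 103, 103, 104, 103, 104]
t=18: [23, 23, 23, 22, 22, 23, 23, 22, 22, 23, 22, 23]

Answer: [23, 23, 23, 22, 22, 23, 23, 22, 22, 23, 22, 23]
Key observation: The state at step 13, [23, 23, 23, 22, 22, 23, 23, 22, 22, 23, 22, 23], reappears at step 18: the system is in a cycle of period 5 from step 13 on.  Therefore the state at step 4508 equals the state at step 13 + ((4508 - 13) mod 5) = 13, which is [23, 23, 23, 22, 22, 23, 23, 22, 22, 23, 22, 23].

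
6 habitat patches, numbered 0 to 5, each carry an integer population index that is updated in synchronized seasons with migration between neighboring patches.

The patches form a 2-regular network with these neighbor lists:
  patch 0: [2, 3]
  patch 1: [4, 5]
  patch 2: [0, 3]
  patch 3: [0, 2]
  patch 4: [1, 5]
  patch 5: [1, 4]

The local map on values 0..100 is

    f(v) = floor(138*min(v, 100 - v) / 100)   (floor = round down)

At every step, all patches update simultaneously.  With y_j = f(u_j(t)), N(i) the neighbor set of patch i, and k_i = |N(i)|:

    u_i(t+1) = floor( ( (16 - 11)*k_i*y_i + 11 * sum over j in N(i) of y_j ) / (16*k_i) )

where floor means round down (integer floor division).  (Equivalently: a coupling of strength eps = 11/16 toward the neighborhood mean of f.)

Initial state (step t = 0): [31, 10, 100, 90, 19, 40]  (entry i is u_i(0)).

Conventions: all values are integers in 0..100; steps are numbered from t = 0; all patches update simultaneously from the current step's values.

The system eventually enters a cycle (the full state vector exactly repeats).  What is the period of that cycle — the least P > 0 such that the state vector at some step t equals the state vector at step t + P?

Answer: 8
Key observation: The state at step 10, [62, 63, 62, 62, 63, 63], reappears at step 18 — and no state repeats earlier — so the cycle the system enters has period 8.

Derivation:
t=0: [31, 10, 100, 90, 19, 40]
t=1: [17, 31, 18, 18, 31, 30]
t=2: [23, 41, 23, 23, 41, 41]
t=3: [31, 56, 31, 31, 56, 56]
t=4: [42, 60, 42, 42, 60, 60]
t=5: [57, 55, 57, 57, 55, 55]
t=6: [59, 62, 59, 59, 62, 62]
t=7: [56, 52, 56, 56, 52, 52]
t=8: [60, 66, 60, 60, 66, 66]
t=9: [55, 46, 55, 55, 46, 46]
t=10: [62, 63, 62, 62, 63, 63]
t=11: [52, 51, 52, 52, 51, 51]
t=12: [66, 67, 66, 66, 67, 67]
t=13: [46, 45, 46, 46, 45, 45]
t=14: [63, 62, 63, 63, 62, 62]
t=15: [51, 52, 51, 51, 52, 52]
t=16: [67, 66, 67, 67, 66, 66]
t=17: [45, 46, 45, 45, 46, 46]
t=18: [62, 63, 62, 62, 63, 63]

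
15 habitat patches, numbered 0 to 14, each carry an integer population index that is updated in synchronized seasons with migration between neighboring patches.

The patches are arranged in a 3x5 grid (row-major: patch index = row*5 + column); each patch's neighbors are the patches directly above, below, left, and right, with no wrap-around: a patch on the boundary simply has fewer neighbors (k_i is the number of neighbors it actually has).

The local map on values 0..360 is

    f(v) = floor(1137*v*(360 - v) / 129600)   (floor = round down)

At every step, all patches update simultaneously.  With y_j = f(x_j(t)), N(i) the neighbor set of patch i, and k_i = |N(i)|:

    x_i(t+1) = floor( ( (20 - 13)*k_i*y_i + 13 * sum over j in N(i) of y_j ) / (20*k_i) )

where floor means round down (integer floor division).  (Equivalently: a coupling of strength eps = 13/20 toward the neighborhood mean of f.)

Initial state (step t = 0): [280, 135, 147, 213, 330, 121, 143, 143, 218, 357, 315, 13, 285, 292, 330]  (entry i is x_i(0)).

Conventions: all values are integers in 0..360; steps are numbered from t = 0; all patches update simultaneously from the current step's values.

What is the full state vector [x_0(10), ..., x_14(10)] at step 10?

Simulating step by step:
t=0: [280, 135, 147, 213, 330, 121, 143, 143, 218, 357, 315, 13, 285, 292, 330]
t=1: [237, 253, 271, 232, 122, 216, 230, 258, 213, 99, 138, 139, 170, 178, 89]
t=2: [254, 240, 231, 251, 246, 265, 255, 247, 258, 239, 269, 270, 268, 265, 239]
t=3: [236, 246, 250, 243, 246, 225, 232, 238, 236, 246, 215, 218, 222, 228, 242]
t=4: [256, 250, 246, 248, 246, 264, 259, 255, 254, 249, 270, 268, 264, 260, 253]
t=5: [232, 237, 241, 242, 243, 223, 228, 233, 236, 240, 216, 219, 224, 230, 235]
t=6: [260, 257, 253, 251, 250, 266, 263, 259, 255, 253, 270, 268, 264, 260, 257]
t=7: [226, 230, 234, 238, 239, 220, 223, 229, 233, 236, 215, 218, 223, 228, 232]
t=8: [265, 263, 259, 255, 254, 269, 267, 263, 259, 256, 271, 270, 266, 262, 260]
t=9: [219, 222, 227, 232, 234, 215, 217, 223, 228, 231, 212, 214, 219, 225, 228]
t=10: [270, 268, 264, 261, 259, 272, 271, 267, 263, 261, 274, 272, 269, 266, 263]

Answer: [270, 268, 264, 261, 259, 272, 271, 267, 263, 261, 274, 272, 269, 266, 263]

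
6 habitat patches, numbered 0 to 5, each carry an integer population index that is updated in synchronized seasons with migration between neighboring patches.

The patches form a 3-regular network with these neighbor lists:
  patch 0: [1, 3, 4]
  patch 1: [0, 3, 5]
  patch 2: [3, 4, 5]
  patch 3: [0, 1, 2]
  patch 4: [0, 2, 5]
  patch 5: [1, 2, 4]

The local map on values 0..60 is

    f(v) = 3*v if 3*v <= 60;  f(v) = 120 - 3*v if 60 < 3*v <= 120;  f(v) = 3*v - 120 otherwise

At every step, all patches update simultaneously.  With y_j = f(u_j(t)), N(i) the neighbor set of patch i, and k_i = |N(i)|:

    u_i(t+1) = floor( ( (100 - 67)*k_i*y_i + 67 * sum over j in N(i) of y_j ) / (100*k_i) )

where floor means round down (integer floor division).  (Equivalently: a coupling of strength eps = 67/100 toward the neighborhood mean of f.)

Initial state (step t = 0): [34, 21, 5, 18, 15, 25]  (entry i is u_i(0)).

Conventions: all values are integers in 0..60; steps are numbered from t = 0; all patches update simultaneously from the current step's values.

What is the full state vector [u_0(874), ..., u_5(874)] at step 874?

Answer: [48, 48, 29, 48, 29, 29]
Key observation: The state at step 9, [19, 19, 7, 19, 7, 7], reappears at step 17: the system is in a cycle of period 8 from step 9 on.  Therefore the state at step 874 equals the state at step 9 + ((874 - 9) mod 8) = 10, which is [48, 48, 29, 48, 29, 29].

Derivation:
t=0: [34, 21, 5, 18, 15, 25]
t=1: [40, 44, 37, 37, 32, 40]
t=2: [10, 5, 10, 7, 9, 10]
t=3: [23, 23, 27, 23, 29, 25]
t=4: [46, 49, 41, 48, 41, 42]
t=5: [18, 19, 8, 18, 7, 9]
t=6: [47, 48, 30, 47, 30, 31]
t=7: [23, 23, 27, 23, 27, 27]
t=8: [48, 48, 41, 48, 41, 41]
t=9: [19, 19, 7, 19, 7, 7]
t=10: [48, 48, 29, 48, 29, 29]
t=11: [26, 26, 30, 26, 30, 30]
t=12: [39, 39, 32, 39, 32, 32]
t=13: [7, 7, 19, 7, 19, 19]
t=14: [29, 29, 48, 29, 48, 48]
t=15: [30, 30, 26, 30, 26, 26]
t=16: [32, 32, 39, 32, 39, 39]
t=17: [19, 19, 7, 19, 7, 7]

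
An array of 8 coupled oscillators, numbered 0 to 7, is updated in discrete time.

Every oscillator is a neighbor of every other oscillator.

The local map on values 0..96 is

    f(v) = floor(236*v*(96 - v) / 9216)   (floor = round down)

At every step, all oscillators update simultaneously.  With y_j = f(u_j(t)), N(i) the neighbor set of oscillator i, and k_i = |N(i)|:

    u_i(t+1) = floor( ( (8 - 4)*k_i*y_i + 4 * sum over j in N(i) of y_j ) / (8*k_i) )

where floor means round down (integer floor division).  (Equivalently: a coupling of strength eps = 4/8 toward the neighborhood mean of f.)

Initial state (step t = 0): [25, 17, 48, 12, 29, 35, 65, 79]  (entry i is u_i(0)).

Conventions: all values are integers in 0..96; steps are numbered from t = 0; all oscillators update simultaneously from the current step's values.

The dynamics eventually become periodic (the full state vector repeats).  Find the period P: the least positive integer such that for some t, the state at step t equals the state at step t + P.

Simulating step by step:
t=0: [25, 17, 48, 12, 29, 35, 65, 79]
t=1: [44, 39, 50, 35, 46, 48, 46, 39]
t=2: [57, 56, 57, 55, 57, 57, 57, 56]
t=3: [56, 56, 56, 56, 56, 56, 56, 56]
t=4: [57, 57, 57, 57, 57, 57, 57, 57]
t=5: [56, 56, 56, 56, 56, 56, 56, 56]

Answer: 2
Key observation: The state at step 3, [56, 56, 56, 56, 56, 56, 56, 56], reappears at step 5 — and no state repeats earlier — so the cycle the system enters has period 2.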